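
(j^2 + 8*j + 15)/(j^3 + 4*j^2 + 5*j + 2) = (j^2 + 8*j + 15)/(j^3 + 4*j^2 + 5*j + 2)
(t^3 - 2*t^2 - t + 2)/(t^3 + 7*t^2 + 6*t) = (t^2 - 3*t + 2)/(t*(t + 6))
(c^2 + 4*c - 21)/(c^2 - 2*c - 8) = (-c^2 - 4*c + 21)/(-c^2 + 2*c + 8)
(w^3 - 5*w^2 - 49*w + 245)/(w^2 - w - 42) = (w^2 + 2*w - 35)/(w + 6)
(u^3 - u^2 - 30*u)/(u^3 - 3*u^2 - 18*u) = (u + 5)/(u + 3)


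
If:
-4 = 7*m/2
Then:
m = -8/7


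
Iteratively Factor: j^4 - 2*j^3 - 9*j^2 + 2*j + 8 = (j + 2)*(j^3 - 4*j^2 - j + 4) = (j + 1)*(j + 2)*(j^2 - 5*j + 4) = (j - 4)*(j + 1)*(j + 2)*(j - 1)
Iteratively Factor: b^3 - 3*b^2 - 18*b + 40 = (b - 5)*(b^2 + 2*b - 8) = (b - 5)*(b - 2)*(b + 4)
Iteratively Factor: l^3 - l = (l)*(l^2 - 1) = l*(l - 1)*(l + 1)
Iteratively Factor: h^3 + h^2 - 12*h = (h)*(h^2 + h - 12) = h*(h + 4)*(h - 3)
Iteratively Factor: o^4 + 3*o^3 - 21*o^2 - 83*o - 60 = (o + 4)*(o^3 - o^2 - 17*o - 15) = (o - 5)*(o + 4)*(o^2 + 4*o + 3) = (o - 5)*(o + 3)*(o + 4)*(o + 1)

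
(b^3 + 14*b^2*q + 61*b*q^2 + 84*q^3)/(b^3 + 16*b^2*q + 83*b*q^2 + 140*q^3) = (b + 3*q)/(b + 5*q)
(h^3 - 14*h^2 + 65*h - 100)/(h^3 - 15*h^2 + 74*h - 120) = (h - 5)/(h - 6)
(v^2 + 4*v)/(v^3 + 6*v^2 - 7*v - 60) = v/(v^2 + 2*v - 15)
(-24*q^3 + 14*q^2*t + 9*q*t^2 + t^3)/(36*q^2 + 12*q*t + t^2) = (-4*q^2 + 3*q*t + t^2)/(6*q + t)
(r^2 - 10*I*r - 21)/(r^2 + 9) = (r - 7*I)/(r + 3*I)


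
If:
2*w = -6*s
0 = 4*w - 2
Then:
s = -1/6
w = 1/2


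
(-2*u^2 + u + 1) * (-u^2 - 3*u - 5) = 2*u^4 + 5*u^3 + 6*u^2 - 8*u - 5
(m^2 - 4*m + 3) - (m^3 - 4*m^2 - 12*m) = -m^3 + 5*m^2 + 8*m + 3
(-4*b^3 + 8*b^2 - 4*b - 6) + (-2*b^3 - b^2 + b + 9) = -6*b^3 + 7*b^2 - 3*b + 3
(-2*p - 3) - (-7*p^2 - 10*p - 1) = 7*p^2 + 8*p - 2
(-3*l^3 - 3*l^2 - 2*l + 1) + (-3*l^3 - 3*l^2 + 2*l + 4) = -6*l^3 - 6*l^2 + 5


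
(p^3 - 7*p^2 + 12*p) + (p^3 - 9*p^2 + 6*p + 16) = 2*p^3 - 16*p^2 + 18*p + 16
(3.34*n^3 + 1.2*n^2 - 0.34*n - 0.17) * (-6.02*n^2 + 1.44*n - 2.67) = -20.1068*n^5 - 2.4144*n^4 - 5.143*n^3 - 2.6702*n^2 + 0.663*n + 0.4539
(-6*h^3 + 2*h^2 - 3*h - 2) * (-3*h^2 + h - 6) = 18*h^5 - 12*h^4 + 47*h^3 - 9*h^2 + 16*h + 12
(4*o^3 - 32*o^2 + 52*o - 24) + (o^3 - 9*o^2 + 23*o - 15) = 5*o^3 - 41*o^2 + 75*o - 39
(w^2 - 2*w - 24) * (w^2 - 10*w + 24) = w^4 - 12*w^3 + 20*w^2 + 192*w - 576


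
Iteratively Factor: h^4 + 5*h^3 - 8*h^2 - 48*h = (h + 4)*(h^3 + h^2 - 12*h) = h*(h + 4)*(h^2 + h - 12) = h*(h + 4)^2*(h - 3)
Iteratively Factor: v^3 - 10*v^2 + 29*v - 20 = (v - 1)*(v^2 - 9*v + 20) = (v - 5)*(v - 1)*(v - 4)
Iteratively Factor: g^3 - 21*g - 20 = (g - 5)*(g^2 + 5*g + 4) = (g - 5)*(g + 4)*(g + 1)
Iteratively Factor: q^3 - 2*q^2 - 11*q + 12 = (q + 3)*(q^2 - 5*q + 4) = (q - 1)*(q + 3)*(q - 4)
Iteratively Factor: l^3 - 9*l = (l + 3)*(l^2 - 3*l) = l*(l + 3)*(l - 3)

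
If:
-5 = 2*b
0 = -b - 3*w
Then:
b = -5/2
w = 5/6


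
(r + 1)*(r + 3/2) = r^2 + 5*r/2 + 3/2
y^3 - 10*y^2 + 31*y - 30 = (y - 5)*(y - 3)*(y - 2)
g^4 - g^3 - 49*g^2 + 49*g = g*(g - 7)*(g - 1)*(g + 7)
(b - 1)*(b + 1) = b^2 - 1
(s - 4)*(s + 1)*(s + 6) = s^3 + 3*s^2 - 22*s - 24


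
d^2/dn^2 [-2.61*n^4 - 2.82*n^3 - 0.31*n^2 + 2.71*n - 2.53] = -31.32*n^2 - 16.92*n - 0.62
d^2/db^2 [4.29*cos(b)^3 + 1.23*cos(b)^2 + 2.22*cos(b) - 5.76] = -5.4375*cos(b) - 2.46*cos(2*b) - 9.6525*cos(3*b)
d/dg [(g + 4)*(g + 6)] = 2*g + 10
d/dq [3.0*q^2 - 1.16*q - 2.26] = 6.0*q - 1.16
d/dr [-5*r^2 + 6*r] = 6 - 10*r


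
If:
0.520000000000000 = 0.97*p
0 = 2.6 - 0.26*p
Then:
No Solution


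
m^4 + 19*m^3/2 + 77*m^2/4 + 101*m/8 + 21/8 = (m + 1/2)^2*(m + 3/2)*(m + 7)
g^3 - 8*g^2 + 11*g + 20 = (g - 5)*(g - 4)*(g + 1)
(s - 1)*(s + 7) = s^2 + 6*s - 7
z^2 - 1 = (z - 1)*(z + 1)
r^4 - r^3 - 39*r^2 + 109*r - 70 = (r - 5)*(r - 2)*(r - 1)*(r + 7)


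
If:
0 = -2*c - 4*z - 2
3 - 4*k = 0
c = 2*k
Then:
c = 3/2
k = 3/4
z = -5/4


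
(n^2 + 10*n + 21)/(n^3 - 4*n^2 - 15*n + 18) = (n + 7)/(n^2 - 7*n + 6)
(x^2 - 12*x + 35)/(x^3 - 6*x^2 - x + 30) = (x - 7)/(x^2 - x - 6)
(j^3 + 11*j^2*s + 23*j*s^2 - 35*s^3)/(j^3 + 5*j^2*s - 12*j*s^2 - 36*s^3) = (j^3 + 11*j^2*s + 23*j*s^2 - 35*s^3)/(j^3 + 5*j^2*s - 12*j*s^2 - 36*s^3)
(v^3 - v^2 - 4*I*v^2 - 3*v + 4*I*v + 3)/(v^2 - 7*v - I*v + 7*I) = (v^2 - v*(1 + 3*I) + 3*I)/(v - 7)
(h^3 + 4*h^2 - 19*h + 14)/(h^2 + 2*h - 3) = (h^2 + 5*h - 14)/(h + 3)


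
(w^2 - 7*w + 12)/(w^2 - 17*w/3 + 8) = 3*(w - 4)/(3*w - 8)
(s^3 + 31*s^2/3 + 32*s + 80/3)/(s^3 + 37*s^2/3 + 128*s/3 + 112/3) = (s + 5)/(s + 7)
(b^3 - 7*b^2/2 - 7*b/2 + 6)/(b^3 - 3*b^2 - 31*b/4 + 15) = 2*(2*b^2 + b - 3)/(4*b^2 + 4*b - 15)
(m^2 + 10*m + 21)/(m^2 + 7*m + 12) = (m + 7)/(m + 4)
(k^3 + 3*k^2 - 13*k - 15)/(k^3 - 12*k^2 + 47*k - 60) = (k^2 + 6*k + 5)/(k^2 - 9*k + 20)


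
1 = 1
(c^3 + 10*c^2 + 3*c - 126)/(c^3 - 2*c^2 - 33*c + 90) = (c + 7)/(c - 5)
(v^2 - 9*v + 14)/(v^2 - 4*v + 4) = (v - 7)/(v - 2)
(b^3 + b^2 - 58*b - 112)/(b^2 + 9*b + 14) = b - 8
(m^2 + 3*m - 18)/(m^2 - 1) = (m^2 + 3*m - 18)/(m^2 - 1)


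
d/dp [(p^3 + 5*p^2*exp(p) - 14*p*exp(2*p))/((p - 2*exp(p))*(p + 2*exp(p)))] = (5*p^2*exp(p) + p^2 + 4*p*exp(p) + 14*exp(2*p))/(p^2 + 4*p*exp(p) + 4*exp(2*p))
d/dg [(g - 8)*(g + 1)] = 2*g - 7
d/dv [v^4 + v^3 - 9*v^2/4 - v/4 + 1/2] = 4*v^3 + 3*v^2 - 9*v/2 - 1/4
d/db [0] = 0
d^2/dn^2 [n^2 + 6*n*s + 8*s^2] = 2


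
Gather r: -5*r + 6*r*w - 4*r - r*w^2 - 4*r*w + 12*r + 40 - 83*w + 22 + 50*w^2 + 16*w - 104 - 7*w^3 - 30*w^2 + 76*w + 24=r*(-w^2 + 2*w + 3) - 7*w^3 + 20*w^2 + 9*w - 18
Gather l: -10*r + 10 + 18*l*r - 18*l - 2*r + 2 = l*(18*r - 18) - 12*r + 12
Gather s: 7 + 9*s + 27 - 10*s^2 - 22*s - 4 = -10*s^2 - 13*s + 30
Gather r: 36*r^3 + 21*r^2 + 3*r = 36*r^3 + 21*r^2 + 3*r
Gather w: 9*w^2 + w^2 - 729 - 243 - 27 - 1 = 10*w^2 - 1000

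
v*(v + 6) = v^2 + 6*v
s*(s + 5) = s^2 + 5*s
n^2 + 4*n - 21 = (n - 3)*(n + 7)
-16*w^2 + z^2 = (-4*w + z)*(4*w + z)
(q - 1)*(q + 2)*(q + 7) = q^3 + 8*q^2 + 5*q - 14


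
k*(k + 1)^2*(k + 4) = k^4 + 6*k^3 + 9*k^2 + 4*k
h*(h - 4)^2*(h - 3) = h^4 - 11*h^3 + 40*h^2 - 48*h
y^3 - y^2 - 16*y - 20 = (y - 5)*(y + 2)^2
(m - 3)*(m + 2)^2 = m^3 + m^2 - 8*m - 12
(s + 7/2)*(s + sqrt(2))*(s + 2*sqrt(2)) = s^3 + 7*s^2/2 + 3*sqrt(2)*s^2 + 4*s + 21*sqrt(2)*s/2 + 14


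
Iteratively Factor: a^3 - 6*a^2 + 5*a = (a - 5)*(a^2 - a) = a*(a - 5)*(a - 1)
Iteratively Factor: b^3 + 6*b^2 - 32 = (b + 4)*(b^2 + 2*b - 8) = (b + 4)^2*(b - 2)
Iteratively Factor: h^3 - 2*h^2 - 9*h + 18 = (h - 3)*(h^2 + h - 6) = (h - 3)*(h - 2)*(h + 3)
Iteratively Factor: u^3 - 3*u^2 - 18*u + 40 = (u + 4)*(u^2 - 7*u + 10) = (u - 5)*(u + 4)*(u - 2)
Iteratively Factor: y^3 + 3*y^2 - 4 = (y - 1)*(y^2 + 4*y + 4) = (y - 1)*(y + 2)*(y + 2)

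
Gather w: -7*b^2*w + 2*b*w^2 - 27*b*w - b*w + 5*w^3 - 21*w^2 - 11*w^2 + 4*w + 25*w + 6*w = 5*w^3 + w^2*(2*b - 32) + w*(-7*b^2 - 28*b + 35)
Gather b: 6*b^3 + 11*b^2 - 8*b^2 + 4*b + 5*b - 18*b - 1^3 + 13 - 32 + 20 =6*b^3 + 3*b^2 - 9*b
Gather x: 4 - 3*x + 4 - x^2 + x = -x^2 - 2*x + 8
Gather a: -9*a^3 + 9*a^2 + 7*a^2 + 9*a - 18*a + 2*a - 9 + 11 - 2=-9*a^3 + 16*a^2 - 7*a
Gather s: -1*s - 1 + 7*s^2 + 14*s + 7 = 7*s^2 + 13*s + 6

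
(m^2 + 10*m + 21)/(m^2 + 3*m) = (m + 7)/m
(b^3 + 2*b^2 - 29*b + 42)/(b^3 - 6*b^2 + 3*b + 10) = (b^2 + 4*b - 21)/(b^2 - 4*b - 5)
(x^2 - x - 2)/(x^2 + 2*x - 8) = (x + 1)/(x + 4)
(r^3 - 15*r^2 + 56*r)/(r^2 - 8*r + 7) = r*(r - 8)/(r - 1)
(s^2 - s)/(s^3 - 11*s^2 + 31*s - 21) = s/(s^2 - 10*s + 21)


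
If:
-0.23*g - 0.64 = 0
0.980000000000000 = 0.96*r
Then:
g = -2.78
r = 1.02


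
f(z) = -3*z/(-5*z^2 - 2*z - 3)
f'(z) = -3*z*(10*z + 2)/(-5*z^2 - 2*z - 3)^2 - 3/(-5*z^2 - 2*z - 3) = 3*(3 - 5*z^2)/(25*z^4 + 20*z^3 + 34*z^2 + 12*z + 9)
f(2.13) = 0.21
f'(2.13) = -0.07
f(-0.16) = -0.17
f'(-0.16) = 1.09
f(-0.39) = -0.39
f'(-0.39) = 0.76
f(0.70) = 0.31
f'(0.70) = 0.04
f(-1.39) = -0.42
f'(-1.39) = -0.20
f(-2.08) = -0.30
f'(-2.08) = -0.13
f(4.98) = 0.11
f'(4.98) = -0.02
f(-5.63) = -0.11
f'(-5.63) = -0.02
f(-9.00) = -0.07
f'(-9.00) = -0.00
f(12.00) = 0.05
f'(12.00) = 0.00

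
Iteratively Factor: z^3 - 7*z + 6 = (z - 2)*(z^2 + 2*z - 3) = (z - 2)*(z + 3)*(z - 1)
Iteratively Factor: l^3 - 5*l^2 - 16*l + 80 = (l - 4)*(l^2 - l - 20) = (l - 4)*(l + 4)*(l - 5)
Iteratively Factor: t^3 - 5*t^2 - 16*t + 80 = (t - 4)*(t^2 - t - 20) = (t - 5)*(t - 4)*(t + 4)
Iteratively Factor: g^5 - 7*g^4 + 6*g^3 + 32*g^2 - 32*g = (g - 1)*(g^4 - 6*g^3 + 32*g) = g*(g - 1)*(g^3 - 6*g^2 + 32) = g*(g - 4)*(g - 1)*(g^2 - 2*g - 8) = g*(g - 4)*(g - 1)*(g + 2)*(g - 4)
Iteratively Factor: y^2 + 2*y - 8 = (y + 4)*(y - 2)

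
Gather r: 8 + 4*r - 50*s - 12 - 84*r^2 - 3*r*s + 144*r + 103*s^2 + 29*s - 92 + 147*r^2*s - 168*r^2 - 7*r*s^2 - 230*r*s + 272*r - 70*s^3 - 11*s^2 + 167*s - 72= r^2*(147*s - 252) + r*(-7*s^2 - 233*s + 420) - 70*s^3 + 92*s^2 + 146*s - 168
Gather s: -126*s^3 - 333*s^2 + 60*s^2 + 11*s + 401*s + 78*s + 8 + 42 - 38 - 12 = -126*s^3 - 273*s^2 + 490*s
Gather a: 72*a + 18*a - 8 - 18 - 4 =90*a - 30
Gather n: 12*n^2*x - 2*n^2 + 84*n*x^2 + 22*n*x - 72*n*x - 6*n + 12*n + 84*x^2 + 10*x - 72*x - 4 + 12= n^2*(12*x - 2) + n*(84*x^2 - 50*x + 6) + 84*x^2 - 62*x + 8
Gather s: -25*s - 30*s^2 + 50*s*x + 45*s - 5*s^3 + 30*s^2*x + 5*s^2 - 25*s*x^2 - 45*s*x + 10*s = -5*s^3 + s^2*(30*x - 25) + s*(-25*x^2 + 5*x + 30)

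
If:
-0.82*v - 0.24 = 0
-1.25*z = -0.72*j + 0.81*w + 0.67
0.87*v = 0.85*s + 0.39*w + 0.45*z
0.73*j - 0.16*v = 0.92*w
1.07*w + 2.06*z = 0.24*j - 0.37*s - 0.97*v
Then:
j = 2.39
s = -0.97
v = -0.29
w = 1.95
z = -0.42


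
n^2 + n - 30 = (n - 5)*(n + 6)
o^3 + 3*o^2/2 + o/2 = o*(o + 1/2)*(o + 1)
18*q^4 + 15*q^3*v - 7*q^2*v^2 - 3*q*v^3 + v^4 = (-3*q + v)^2*(q + v)*(2*q + v)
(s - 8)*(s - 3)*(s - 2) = s^3 - 13*s^2 + 46*s - 48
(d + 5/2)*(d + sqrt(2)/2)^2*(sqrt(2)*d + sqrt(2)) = sqrt(2)*d^4 + 2*d^3 + 7*sqrt(2)*d^3/2 + 3*sqrt(2)*d^2 + 7*d^2 + 7*sqrt(2)*d/4 + 5*d + 5*sqrt(2)/4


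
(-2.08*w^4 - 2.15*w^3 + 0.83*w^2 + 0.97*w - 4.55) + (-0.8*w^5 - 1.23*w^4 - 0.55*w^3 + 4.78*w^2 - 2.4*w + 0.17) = -0.8*w^5 - 3.31*w^4 - 2.7*w^3 + 5.61*w^2 - 1.43*w - 4.38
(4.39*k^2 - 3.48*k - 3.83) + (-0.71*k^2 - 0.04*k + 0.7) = 3.68*k^2 - 3.52*k - 3.13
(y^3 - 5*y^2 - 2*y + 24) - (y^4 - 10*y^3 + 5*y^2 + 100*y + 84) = -y^4 + 11*y^3 - 10*y^2 - 102*y - 60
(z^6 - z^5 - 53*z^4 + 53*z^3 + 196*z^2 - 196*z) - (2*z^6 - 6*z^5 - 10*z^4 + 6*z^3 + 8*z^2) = -z^6 + 5*z^5 - 43*z^4 + 47*z^3 + 188*z^2 - 196*z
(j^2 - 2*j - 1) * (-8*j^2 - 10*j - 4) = -8*j^4 + 6*j^3 + 24*j^2 + 18*j + 4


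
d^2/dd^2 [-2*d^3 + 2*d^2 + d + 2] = 4 - 12*d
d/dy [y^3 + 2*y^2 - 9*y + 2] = 3*y^2 + 4*y - 9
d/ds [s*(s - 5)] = 2*s - 5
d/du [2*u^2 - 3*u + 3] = 4*u - 3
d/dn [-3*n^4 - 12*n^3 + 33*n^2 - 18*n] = -12*n^3 - 36*n^2 + 66*n - 18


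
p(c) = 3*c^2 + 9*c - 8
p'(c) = 6*c + 9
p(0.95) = 3.26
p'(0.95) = 14.70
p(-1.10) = -14.27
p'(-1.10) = 2.40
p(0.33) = -4.70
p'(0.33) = 10.98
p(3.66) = 65.13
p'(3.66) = 30.96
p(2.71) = 38.42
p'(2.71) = 25.26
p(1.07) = 5.06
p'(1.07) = 15.42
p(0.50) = -2.75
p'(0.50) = 12.00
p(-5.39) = 30.65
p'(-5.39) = -23.34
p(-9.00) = 154.00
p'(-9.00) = -45.00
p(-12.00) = 316.00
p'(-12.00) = -63.00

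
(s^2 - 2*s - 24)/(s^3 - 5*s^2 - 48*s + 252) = (s + 4)/(s^2 + s - 42)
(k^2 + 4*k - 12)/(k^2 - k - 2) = (k + 6)/(k + 1)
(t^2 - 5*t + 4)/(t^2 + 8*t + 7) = (t^2 - 5*t + 4)/(t^2 + 8*t + 7)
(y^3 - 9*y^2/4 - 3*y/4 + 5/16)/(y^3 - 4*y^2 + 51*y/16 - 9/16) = (4*y^2 - 8*y - 5)/(4*y^2 - 15*y + 9)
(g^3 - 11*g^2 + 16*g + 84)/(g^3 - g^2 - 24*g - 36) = (g - 7)/(g + 3)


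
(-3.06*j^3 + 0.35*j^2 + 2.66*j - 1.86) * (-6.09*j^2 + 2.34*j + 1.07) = 18.6354*j^5 - 9.2919*j^4 - 18.6546*j^3 + 17.9263*j^2 - 1.5062*j - 1.9902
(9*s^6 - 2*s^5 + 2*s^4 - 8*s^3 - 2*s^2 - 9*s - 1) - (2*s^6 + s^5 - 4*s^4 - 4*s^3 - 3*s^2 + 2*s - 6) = 7*s^6 - 3*s^5 + 6*s^4 - 4*s^3 + s^2 - 11*s + 5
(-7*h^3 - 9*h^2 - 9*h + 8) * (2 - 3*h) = 21*h^4 + 13*h^3 + 9*h^2 - 42*h + 16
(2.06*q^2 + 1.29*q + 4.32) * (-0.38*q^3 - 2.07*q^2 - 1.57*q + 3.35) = -0.7828*q^5 - 4.7544*q^4 - 7.5461*q^3 - 4.0667*q^2 - 2.4609*q + 14.472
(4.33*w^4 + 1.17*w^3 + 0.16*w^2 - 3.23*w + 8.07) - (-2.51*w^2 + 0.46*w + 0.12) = 4.33*w^4 + 1.17*w^3 + 2.67*w^2 - 3.69*w + 7.95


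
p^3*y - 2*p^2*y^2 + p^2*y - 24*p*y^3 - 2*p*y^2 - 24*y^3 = (p - 6*y)*(p + 4*y)*(p*y + y)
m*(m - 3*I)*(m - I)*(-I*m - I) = -I*m^4 - 4*m^3 - I*m^3 - 4*m^2 + 3*I*m^2 + 3*I*m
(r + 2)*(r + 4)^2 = r^3 + 10*r^2 + 32*r + 32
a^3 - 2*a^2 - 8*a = a*(a - 4)*(a + 2)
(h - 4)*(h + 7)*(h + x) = h^3 + h^2*x + 3*h^2 + 3*h*x - 28*h - 28*x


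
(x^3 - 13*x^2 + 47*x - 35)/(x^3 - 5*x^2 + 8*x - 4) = (x^2 - 12*x + 35)/(x^2 - 4*x + 4)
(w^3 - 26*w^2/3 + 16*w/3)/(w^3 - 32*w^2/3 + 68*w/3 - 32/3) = w/(w - 2)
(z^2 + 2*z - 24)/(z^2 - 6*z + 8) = (z + 6)/(z - 2)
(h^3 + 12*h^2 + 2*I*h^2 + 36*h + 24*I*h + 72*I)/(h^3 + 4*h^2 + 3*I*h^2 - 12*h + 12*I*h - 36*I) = (h^2 + 2*h*(3 + I) + 12*I)/(h^2 + h*(-2 + 3*I) - 6*I)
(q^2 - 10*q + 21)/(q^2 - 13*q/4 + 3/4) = 4*(q - 7)/(4*q - 1)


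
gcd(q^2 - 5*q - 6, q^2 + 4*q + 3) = q + 1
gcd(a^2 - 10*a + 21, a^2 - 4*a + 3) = a - 3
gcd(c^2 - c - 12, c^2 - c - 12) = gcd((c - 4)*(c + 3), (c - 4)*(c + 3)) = c^2 - c - 12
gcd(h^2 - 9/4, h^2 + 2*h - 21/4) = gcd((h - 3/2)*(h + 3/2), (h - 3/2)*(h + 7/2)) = h - 3/2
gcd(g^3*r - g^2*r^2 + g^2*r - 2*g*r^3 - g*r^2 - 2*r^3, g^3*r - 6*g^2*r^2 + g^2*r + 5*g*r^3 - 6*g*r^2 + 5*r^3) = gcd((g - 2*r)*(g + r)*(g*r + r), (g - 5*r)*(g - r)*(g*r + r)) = g*r + r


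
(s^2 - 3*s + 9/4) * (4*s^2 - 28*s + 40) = 4*s^4 - 40*s^3 + 133*s^2 - 183*s + 90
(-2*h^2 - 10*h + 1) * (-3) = 6*h^2 + 30*h - 3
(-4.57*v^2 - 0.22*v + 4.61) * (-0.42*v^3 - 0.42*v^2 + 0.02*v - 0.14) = 1.9194*v^5 + 2.0118*v^4 - 1.9352*v^3 - 1.3008*v^2 + 0.123*v - 0.6454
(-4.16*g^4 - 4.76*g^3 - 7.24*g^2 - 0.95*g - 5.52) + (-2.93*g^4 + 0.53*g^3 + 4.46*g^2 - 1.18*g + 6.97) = -7.09*g^4 - 4.23*g^3 - 2.78*g^2 - 2.13*g + 1.45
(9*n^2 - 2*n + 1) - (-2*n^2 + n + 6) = 11*n^2 - 3*n - 5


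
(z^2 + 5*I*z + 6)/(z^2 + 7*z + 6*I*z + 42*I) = (z - I)/(z + 7)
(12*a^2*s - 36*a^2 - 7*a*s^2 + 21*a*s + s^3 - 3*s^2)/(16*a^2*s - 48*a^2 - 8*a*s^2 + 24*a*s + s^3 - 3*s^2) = (-3*a + s)/(-4*a + s)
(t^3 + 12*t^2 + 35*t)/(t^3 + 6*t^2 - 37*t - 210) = t/(t - 6)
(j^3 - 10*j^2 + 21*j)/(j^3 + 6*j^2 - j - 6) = j*(j^2 - 10*j + 21)/(j^3 + 6*j^2 - j - 6)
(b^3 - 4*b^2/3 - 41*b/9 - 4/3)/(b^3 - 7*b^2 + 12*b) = (9*b^2 + 15*b + 4)/(9*b*(b - 4))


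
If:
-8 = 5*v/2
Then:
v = -16/5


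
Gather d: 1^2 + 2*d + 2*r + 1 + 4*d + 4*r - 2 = 6*d + 6*r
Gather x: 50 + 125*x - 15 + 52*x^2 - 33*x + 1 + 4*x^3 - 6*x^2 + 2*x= 4*x^3 + 46*x^2 + 94*x + 36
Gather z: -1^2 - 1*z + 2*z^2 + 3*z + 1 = 2*z^2 + 2*z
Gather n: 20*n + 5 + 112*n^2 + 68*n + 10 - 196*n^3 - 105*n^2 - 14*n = -196*n^3 + 7*n^2 + 74*n + 15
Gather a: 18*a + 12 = 18*a + 12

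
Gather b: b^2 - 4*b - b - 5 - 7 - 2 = b^2 - 5*b - 14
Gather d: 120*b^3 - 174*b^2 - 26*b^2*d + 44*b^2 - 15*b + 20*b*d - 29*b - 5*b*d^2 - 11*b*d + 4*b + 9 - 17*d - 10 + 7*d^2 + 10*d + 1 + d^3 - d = 120*b^3 - 130*b^2 - 40*b + d^3 + d^2*(7 - 5*b) + d*(-26*b^2 + 9*b - 8)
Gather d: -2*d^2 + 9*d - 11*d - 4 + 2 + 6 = -2*d^2 - 2*d + 4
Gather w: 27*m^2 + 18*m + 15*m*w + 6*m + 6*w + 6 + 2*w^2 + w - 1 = 27*m^2 + 24*m + 2*w^2 + w*(15*m + 7) + 5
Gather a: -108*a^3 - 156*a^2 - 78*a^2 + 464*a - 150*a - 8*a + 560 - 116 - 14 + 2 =-108*a^3 - 234*a^2 + 306*a + 432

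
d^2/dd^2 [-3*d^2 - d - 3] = -6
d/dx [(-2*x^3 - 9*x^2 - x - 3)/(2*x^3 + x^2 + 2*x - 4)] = (16*x^4 - 4*x^3 + 25*x^2 + 78*x + 10)/(4*x^6 + 4*x^5 + 9*x^4 - 12*x^3 - 4*x^2 - 16*x + 16)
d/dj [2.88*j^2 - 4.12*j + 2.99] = 5.76*j - 4.12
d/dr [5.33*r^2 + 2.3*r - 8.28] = 10.66*r + 2.3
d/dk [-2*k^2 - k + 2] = -4*k - 1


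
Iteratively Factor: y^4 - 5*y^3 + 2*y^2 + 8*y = (y)*(y^3 - 5*y^2 + 2*y + 8) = y*(y - 2)*(y^2 - 3*y - 4) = y*(y - 2)*(y + 1)*(y - 4)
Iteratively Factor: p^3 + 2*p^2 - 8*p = (p)*(p^2 + 2*p - 8) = p*(p + 4)*(p - 2)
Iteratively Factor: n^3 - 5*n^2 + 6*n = (n)*(n^2 - 5*n + 6) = n*(n - 3)*(n - 2)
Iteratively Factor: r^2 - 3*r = (r)*(r - 3)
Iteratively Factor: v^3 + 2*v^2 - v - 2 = (v + 2)*(v^2 - 1) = (v + 1)*(v + 2)*(v - 1)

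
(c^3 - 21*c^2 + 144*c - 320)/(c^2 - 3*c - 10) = (c^2 - 16*c + 64)/(c + 2)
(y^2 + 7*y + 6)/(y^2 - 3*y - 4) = (y + 6)/(y - 4)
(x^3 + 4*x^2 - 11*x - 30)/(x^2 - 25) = (x^2 - x - 6)/(x - 5)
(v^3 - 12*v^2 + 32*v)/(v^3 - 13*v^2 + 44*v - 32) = v/(v - 1)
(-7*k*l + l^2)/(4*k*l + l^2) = (-7*k + l)/(4*k + l)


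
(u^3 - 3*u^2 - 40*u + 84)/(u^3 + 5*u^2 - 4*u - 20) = (u^2 - u - 42)/(u^2 + 7*u + 10)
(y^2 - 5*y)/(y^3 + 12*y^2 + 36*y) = (y - 5)/(y^2 + 12*y + 36)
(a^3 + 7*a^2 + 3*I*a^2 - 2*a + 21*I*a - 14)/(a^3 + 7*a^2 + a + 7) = (a + 2*I)/(a - I)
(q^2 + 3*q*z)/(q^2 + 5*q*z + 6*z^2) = q/(q + 2*z)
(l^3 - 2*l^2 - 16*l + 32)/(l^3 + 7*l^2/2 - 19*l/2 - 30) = 2*(l^2 - 6*l + 8)/(2*l^2 - l - 15)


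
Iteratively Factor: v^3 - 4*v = (v - 2)*(v^2 + 2*v) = (v - 2)*(v + 2)*(v)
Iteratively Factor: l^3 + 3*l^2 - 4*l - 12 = (l + 3)*(l^2 - 4) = (l + 2)*(l + 3)*(l - 2)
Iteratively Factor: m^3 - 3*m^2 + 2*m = (m - 2)*(m^2 - m) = (m - 2)*(m - 1)*(m)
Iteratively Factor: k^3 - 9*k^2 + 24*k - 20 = (k - 2)*(k^2 - 7*k + 10) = (k - 2)^2*(k - 5)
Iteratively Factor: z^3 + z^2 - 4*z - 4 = (z + 2)*(z^2 - z - 2) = (z + 1)*(z + 2)*(z - 2)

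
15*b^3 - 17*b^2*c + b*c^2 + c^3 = (-3*b + c)*(-b + c)*(5*b + c)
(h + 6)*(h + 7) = h^2 + 13*h + 42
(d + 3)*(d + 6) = d^2 + 9*d + 18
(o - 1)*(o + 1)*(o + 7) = o^3 + 7*o^2 - o - 7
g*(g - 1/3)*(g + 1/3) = g^3 - g/9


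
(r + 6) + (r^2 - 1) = r^2 + r + 5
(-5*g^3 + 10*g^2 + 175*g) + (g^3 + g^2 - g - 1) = -4*g^3 + 11*g^2 + 174*g - 1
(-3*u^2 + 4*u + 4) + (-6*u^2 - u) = -9*u^2 + 3*u + 4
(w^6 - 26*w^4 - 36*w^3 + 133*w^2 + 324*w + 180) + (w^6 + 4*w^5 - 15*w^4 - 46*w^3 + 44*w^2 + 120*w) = 2*w^6 + 4*w^5 - 41*w^4 - 82*w^3 + 177*w^2 + 444*w + 180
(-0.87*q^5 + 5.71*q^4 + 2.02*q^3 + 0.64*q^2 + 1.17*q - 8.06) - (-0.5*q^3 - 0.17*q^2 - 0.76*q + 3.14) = -0.87*q^5 + 5.71*q^4 + 2.52*q^3 + 0.81*q^2 + 1.93*q - 11.2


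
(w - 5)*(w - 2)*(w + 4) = w^3 - 3*w^2 - 18*w + 40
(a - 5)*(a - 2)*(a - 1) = a^3 - 8*a^2 + 17*a - 10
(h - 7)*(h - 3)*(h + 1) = h^3 - 9*h^2 + 11*h + 21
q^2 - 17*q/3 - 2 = (q - 6)*(q + 1/3)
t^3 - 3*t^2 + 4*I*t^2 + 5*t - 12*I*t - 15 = (t - 3)*(t - I)*(t + 5*I)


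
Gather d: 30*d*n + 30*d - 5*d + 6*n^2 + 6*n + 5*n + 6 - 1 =d*(30*n + 25) + 6*n^2 + 11*n + 5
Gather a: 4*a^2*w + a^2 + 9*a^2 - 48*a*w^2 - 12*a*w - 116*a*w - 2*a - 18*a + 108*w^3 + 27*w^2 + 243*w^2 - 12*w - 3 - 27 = a^2*(4*w + 10) + a*(-48*w^2 - 128*w - 20) + 108*w^3 + 270*w^2 - 12*w - 30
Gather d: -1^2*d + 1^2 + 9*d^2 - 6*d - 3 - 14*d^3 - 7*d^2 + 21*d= -14*d^3 + 2*d^2 + 14*d - 2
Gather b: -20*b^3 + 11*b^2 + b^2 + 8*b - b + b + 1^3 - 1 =-20*b^3 + 12*b^2 + 8*b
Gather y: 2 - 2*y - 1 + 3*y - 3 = y - 2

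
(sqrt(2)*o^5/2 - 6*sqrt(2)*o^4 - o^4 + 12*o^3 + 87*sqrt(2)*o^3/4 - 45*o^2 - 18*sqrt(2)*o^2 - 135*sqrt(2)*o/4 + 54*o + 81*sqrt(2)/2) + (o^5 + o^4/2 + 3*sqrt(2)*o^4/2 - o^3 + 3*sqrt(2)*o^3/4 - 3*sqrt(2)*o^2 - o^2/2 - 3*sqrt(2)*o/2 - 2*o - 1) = sqrt(2)*o^5/2 + o^5 - 9*sqrt(2)*o^4/2 - o^4/2 + 11*o^3 + 45*sqrt(2)*o^3/2 - 91*o^2/2 - 21*sqrt(2)*o^2 - 141*sqrt(2)*o/4 + 52*o - 1 + 81*sqrt(2)/2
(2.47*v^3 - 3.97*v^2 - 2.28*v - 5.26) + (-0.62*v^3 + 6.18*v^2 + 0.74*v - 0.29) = 1.85*v^3 + 2.21*v^2 - 1.54*v - 5.55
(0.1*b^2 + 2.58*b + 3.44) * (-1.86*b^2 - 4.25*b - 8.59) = -0.186*b^4 - 5.2238*b^3 - 18.2224*b^2 - 36.7822*b - 29.5496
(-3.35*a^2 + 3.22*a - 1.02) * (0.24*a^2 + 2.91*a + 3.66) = -0.804*a^4 - 8.9757*a^3 - 3.1356*a^2 + 8.817*a - 3.7332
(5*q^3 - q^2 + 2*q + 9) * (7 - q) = -5*q^4 + 36*q^3 - 9*q^2 + 5*q + 63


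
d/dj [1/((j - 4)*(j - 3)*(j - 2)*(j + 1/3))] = 6*(-6*j^3 + 39*j^2 - 69*j + 23)/(9*j^8 - 156*j^7 + 1090*j^6 - 3864*j^5 + 7009*j^4 - 5100*j^3 - 1196*j^2 + 2208*j + 576)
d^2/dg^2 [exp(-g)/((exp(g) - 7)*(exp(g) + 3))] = (9*exp(4*g) - 44*exp(3*g) + 22*exp(2*g) + 252*exp(g) + 441)*exp(-g)/(exp(6*g) - 12*exp(5*g) - 15*exp(4*g) + 440*exp(3*g) + 315*exp(2*g) - 5292*exp(g) - 9261)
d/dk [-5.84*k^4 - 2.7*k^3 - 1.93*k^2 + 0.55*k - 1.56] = -23.36*k^3 - 8.1*k^2 - 3.86*k + 0.55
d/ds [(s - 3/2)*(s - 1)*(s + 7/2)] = 3*s^2 + 2*s - 29/4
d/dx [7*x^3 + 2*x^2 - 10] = x*(21*x + 4)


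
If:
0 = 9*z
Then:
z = 0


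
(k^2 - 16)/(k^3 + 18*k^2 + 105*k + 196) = (k - 4)/(k^2 + 14*k + 49)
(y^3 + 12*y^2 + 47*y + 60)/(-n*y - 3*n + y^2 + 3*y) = (y^2 + 9*y + 20)/(-n + y)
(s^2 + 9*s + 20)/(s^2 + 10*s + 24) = (s + 5)/(s + 6)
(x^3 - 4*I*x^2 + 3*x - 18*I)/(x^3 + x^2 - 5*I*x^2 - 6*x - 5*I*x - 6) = (x^2 - I*x + 6)/(x^2 + x*(1 - 2*I) - 2*I)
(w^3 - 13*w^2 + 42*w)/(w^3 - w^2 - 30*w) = (w - 7)/(w + 5)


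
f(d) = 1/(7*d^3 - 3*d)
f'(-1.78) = -0.05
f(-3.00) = -0.00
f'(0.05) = 132.54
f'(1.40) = -0.17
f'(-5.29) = -0.00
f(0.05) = -6.71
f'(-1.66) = -0.08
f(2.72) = 0.01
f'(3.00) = -0.00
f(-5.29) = -0.00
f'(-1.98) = -0.03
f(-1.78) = -0.03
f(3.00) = 0.01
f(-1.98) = -0.02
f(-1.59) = -0.04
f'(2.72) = -0.01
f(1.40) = 0.07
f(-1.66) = -0.04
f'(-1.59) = -0.09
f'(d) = (3 - 21*d^2)/(7*d^3 - 3*d)^2 = 3*(1 - 7*d^2)/(d^2*(7*d^2 - 3)^2)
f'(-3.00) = -0.00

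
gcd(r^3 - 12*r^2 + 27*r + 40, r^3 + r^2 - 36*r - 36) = r + 1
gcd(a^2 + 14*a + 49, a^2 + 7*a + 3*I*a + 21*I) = a + 7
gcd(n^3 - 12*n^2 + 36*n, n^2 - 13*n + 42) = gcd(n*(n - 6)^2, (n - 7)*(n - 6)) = n - 6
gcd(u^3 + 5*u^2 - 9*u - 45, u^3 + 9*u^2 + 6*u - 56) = 1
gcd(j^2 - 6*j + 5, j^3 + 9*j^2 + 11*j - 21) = j - 1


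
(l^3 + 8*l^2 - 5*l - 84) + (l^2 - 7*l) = l^3 + 9*l^2 - 12*l - 84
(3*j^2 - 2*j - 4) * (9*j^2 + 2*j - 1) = 27*j^4 - 12*j^3 - 43*j^2 - 6*j + 4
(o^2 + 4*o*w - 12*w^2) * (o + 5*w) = o^3 + 9*o^2*w + 8*o*w^2 - 60*w^3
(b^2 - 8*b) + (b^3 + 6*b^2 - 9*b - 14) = b^3 + 7*b^2 - 17*b - 14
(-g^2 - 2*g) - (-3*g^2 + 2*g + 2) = 2*g^2 - 4*g - 2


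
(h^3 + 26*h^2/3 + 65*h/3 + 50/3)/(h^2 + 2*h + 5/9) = 3*(h^2 + 7*h + 10)/(3*h + 1)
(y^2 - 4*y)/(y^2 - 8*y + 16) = y/(y - 4)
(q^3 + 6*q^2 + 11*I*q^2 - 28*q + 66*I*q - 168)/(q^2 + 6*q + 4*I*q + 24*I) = q + 7*I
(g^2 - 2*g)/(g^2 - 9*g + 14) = g/(g - 7)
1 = 1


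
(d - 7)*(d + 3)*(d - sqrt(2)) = d^3 - 4*d^2 - sqrt(2)*d^2 - 21*d + 4*sqrt(2)*d + 21*sqrt(2)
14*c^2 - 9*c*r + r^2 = (-7*c + r)*(-2*c + r)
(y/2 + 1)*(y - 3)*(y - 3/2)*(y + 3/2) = y^4/2 - y^3/2 - 33*y^2/8 + 9*y/8 + 27/4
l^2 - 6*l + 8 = (l - 4)*(l - 2)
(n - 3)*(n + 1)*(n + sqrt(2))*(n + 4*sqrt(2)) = n^4 - 2*n^3 + 5*sqrt(2)*n^3 - 10*sqrt(2)*n^2 + 5*n^2 - 15*sqrt(2)*n - 16*n - 24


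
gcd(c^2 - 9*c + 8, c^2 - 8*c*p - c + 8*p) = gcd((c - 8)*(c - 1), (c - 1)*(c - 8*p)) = c - 1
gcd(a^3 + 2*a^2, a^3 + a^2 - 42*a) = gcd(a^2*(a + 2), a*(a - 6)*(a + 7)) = a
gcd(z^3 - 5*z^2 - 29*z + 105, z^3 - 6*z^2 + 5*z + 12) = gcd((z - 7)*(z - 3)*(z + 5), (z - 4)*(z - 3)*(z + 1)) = z - 3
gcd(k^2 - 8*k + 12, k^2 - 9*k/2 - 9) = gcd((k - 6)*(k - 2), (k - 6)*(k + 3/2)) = k - 6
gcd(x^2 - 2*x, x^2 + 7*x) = x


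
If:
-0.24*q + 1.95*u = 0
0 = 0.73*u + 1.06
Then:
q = -11.80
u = -1.45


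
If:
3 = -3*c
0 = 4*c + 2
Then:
No Solution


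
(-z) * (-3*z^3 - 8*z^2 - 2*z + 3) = 3*z^4 + 8*z^3 + 2*z^2 - 3*z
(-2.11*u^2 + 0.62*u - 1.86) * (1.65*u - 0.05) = -3.4815*u^3 + 1.1285*u^2 - 3.1*u + 0.093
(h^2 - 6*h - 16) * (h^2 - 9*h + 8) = h^4 - 15*h^3 + 46*h^2 + 96*h - 128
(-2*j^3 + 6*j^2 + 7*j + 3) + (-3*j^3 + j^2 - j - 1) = -5*j^3 + 7*j^2 + 6*j + 2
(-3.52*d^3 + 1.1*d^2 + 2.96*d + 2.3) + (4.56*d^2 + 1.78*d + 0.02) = -3.52*d^3 + 5.66*d^2 + 4.74*d + 2.32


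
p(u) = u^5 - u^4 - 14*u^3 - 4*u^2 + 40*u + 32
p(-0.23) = 22.76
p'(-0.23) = 39.68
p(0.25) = 41.53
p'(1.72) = -74.61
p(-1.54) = -2.24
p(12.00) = 203840.00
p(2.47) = -49.86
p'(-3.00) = 199.00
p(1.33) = 46.22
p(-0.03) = 30.80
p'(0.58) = 21.02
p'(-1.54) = -4.56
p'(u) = 5*u^4 - 4*u^3 - 42*u^2 - 8*u + 40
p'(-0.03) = 40.20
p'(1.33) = -38.70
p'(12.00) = 90664.00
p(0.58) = 51.08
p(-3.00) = -70.00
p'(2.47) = -110.17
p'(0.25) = 35.33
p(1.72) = 24.03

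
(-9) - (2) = -11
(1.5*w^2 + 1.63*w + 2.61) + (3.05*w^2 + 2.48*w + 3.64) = 4.55*w^2 + 4.11*w + 6.25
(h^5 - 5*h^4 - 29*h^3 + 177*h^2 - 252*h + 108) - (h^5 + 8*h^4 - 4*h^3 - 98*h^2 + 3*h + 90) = -13*h^4 - 25*h^3 + 275*h^2 - 255*h + 18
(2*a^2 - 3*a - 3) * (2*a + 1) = 4*a^3 - 4*a^2 - 9*a - 3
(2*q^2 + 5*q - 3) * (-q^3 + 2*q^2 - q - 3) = -2*q^5 - q^4 + 11*q^3 - 17*q^2 - 12*q + 9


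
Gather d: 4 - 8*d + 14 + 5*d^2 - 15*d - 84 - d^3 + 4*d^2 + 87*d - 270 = -d^3 + 9*d^2 + 64*d - 336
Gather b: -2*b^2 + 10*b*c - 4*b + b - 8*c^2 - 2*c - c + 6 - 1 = -2*b^2 + b*(10*c - 3) - 8*c^2 - 3*c + 5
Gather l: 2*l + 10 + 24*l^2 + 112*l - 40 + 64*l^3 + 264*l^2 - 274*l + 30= 64*l^3 + 288*l^2 - 160*l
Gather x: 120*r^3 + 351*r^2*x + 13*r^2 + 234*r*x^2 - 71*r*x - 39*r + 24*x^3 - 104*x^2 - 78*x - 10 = 120*r^3 + 13*r^2 - 39*r + 24*x^3 + x^2*(234*r - 104) + x*(351*r^2 - 71*r - 78) - 10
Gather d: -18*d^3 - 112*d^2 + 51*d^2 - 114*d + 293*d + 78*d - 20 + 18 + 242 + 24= -18*d^3 - 61*d^2 + 257*d + 264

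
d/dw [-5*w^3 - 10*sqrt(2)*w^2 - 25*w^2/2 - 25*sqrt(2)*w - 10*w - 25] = -15*w^2 - 20*sqrt(2)*w - 25*w - 25*sqrt(2) - 10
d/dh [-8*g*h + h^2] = -8*g + 2*h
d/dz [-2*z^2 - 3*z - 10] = -4*z - 3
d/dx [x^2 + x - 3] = 2*x + 1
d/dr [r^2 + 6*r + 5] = 2*r + 6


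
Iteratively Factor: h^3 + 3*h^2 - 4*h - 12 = (h + 2)*(h^2 + h - 6) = (h + 2)*(h + 3)*(h - 2)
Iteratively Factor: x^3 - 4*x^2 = (x)*(x^2 - 4*x) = x*(x - 4)*(x)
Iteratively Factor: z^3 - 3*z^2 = (z)*(z^2 - 3*z) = z*(z - 3)*(z)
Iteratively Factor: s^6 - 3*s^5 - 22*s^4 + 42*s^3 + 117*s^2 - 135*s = (s + 3)*(s^5 - 6*s^4 - 4*s^3 + 54*s^2 - 45*s) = (s - 5)*(s + 3)*(s^4 - s^3 - 9*s^2 + 9*s) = s*(s - 5)*(s + 3)*(s^3 - s^2 - 9*s + 9) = s*(s - 5)*(s + 3)^2*(s^2 - 4*s + 3) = s*(s - 5)*(s - 1)*(s + 3)^2*(s - 3)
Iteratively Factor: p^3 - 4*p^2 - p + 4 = (p + 1)*(p^2 - 5*p + 4) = (p - 1)*(p + 1)*(p - 4)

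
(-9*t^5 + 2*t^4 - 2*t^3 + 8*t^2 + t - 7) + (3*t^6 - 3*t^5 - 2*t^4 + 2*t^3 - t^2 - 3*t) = 3*t^6 - 12*t^5 + 7*t^2 - 2*t - 7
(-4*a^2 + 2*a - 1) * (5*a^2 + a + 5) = -20*a^4 + 6*a^3 - 23*a^2 + 9*a - 5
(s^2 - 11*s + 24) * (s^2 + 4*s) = s^4 - 7*s^3 - 20*s^2 + 96*s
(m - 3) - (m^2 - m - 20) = -m^2 + 2*m + 17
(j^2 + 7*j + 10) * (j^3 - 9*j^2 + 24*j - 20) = j^5 - 2*j^4 - 29*j^3 + 58*j^2 + 100*j - 200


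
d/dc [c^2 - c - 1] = 2*c - 1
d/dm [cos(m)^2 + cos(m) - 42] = -sin(m) - sin(2*m)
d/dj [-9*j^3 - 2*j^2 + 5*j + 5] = -27*j^2 - 4*j + 5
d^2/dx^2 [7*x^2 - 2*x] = 14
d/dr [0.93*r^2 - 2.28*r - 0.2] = 1.86*r - 2.28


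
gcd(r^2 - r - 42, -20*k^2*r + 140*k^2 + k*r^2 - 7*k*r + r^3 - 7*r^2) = r - 7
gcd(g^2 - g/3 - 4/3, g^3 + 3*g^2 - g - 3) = g + 1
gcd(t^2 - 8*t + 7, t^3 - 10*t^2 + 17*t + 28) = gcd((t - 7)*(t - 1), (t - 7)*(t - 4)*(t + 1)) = t - 7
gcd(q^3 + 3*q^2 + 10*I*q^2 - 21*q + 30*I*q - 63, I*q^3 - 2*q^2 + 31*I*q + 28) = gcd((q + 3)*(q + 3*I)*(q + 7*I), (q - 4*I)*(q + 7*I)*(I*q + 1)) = q + 7*I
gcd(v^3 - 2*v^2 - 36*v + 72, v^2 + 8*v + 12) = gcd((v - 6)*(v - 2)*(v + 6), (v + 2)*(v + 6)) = v + 6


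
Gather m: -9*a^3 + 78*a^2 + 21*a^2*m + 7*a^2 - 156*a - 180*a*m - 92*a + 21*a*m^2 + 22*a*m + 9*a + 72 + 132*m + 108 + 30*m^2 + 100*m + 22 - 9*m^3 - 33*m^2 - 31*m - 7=-9*a^3 + 85*a^2 - 239*a - 9*m^3 + m^2*(21*a - 3) + m*(21*a^2 - 158*a + 201) + 195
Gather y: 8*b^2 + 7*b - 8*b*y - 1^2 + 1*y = 8*b^2 + 7*b + y*(1 - 8*b) - 1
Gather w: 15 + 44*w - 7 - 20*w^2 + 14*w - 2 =-20*w^2 + 58*w + 6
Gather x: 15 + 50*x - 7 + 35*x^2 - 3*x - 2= 35*x^2 + 47*x + 6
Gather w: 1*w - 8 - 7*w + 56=48 - 6*w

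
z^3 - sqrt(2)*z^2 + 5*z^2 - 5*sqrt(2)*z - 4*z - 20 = (z + 5)*(z - 2*sqrt(2))*(z + sqrt(2))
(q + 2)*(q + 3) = q^2 + 5*q + 6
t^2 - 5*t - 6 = (t - 6)*(t + 1)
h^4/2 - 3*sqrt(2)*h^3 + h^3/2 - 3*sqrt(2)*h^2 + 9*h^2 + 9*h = h*(h/2 + 1/2)*(h - 3*sqrt(2))^2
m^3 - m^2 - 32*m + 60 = (m - 5)*(m - 2)*(m + 6)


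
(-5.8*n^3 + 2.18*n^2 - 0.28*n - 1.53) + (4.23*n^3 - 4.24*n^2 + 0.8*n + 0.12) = -1.57*n^3 - 2.06*n^2 + 0.52*n - 1.41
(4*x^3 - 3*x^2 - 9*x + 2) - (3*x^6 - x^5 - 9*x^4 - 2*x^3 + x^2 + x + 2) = -3*x^6 + x^5 + 9*x^4 + 6*x^3 - 4*x^2 - 10*x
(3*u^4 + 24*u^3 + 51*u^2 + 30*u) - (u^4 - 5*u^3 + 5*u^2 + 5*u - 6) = 2*u^4 + 29*u^3 + 46*u^2 + 25*u + 6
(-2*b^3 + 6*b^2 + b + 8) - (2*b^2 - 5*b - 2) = -2*b^3 + 4*b^2 + 6*b + 10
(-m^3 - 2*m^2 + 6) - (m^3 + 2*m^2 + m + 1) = -2*m^3 - 4*m^2 - m + 5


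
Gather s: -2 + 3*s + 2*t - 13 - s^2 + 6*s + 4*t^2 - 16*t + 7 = -s^2 + 9*s + 4*t^2 - 14*t - 8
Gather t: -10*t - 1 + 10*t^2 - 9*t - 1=10*t^2 - 19*t - 2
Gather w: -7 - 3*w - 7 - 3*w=-6*w - 14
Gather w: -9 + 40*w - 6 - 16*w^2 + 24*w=-16*w^2 + 64*w - 15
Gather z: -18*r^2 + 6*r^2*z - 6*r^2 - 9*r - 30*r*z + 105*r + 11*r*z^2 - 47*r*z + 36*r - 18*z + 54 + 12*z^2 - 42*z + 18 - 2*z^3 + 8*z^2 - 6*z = -24*r^2 + 132*r - 2*z^3 + z^2*(11*r + 20) + z*(6*r^2 - 77*r - 66) + 72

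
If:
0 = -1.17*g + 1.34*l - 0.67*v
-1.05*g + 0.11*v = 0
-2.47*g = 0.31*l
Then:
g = 0.00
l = 0.00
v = 0.00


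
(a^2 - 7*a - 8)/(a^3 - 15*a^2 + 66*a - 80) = (a + 1)/(a^2 - 7*a + 10)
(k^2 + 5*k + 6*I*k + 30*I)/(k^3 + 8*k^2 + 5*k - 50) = (k + 6*I)/(k^2 + 3*k - 10)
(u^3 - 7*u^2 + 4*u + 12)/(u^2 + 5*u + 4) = (u^2 - 8*u + 12)/(u + 4)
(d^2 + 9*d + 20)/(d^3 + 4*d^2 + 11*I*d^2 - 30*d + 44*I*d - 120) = (d + 5)/(d^2 + 11*I*d - 30)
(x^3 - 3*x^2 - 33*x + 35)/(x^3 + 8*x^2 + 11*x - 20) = (x - 7)/(x + 4)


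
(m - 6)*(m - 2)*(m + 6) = m^3 - 2*m^2 - 36*m + 72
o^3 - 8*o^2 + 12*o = o*(o - 6)*(o - 2)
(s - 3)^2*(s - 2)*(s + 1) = s^4 - 7*s^3 + 13*s^2 + 3*s - 18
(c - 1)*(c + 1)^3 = c^4 + 2*c^3 - 2*c - 1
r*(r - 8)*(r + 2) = r^3 - 6*r^2 - 16*r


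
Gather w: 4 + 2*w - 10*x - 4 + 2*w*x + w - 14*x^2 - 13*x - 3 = w*(2*x + 3) - 14*x^2 - 23*x - 3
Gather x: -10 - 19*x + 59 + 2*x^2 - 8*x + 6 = 2*x^2 - 27*x + 55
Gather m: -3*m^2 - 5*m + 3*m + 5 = -3*m^2 - 2*m + 5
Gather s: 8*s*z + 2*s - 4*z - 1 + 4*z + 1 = s*(8*z + 2)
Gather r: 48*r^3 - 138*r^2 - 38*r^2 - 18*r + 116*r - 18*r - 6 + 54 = 48*r^3 - 176*r^2 + 80*r + 48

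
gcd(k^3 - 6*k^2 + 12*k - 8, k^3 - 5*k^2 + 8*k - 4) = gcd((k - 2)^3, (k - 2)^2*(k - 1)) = k^2 - 4*k + 4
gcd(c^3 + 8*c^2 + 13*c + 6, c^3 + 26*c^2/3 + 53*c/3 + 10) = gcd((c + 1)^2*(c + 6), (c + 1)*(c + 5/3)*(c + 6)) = c^2 + 7*c + 6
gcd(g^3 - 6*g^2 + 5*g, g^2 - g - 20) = g - 5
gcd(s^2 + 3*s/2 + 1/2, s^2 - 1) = s + 1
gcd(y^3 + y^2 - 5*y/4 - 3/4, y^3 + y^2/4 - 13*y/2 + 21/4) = y - 1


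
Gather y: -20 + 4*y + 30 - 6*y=10 - 2*y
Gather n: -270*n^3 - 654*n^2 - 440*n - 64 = -270*n^3 - 654*n^2 - 440*n - 64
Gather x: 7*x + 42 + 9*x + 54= 16*x + 96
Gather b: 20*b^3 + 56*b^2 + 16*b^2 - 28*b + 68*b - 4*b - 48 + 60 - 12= 20*b^3 + 72*b^2 + 36*b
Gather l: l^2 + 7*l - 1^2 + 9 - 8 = l^2 + 7*l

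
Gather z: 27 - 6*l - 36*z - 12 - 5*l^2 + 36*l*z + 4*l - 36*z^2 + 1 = -5*l^2 - 2*l - 36*z^2 + z*(36*l - 36) + 16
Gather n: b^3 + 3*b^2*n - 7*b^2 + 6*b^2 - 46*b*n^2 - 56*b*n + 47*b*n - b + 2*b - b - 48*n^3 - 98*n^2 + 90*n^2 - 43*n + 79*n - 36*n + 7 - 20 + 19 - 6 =b^3 - b^2 - 48*n^3 + n^2*(-46*b - 8) + n*(3*b^2 - 9*b)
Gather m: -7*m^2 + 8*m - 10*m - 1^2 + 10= -7*m^2 - 2*m + 9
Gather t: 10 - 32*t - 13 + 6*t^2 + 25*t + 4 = 6*t^2 - 7*t + 1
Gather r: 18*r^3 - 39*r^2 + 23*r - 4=18*r^3 - 39*r^2 + 23*r - 4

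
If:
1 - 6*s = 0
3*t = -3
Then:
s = 1/6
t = -1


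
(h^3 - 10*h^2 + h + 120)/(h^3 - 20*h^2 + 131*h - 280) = (h + 3)/(h - 7)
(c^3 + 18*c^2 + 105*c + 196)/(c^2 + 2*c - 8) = (c^2 + 14*c + 49)/(c - 2)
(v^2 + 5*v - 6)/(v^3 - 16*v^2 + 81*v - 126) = (v^2 + 5*v - 6)/(v^3 - 16*v^2 + 81*v - 126)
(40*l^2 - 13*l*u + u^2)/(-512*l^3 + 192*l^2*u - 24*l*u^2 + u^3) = (-5*l + u)/(64*l^2 - 16*l*u + u^2)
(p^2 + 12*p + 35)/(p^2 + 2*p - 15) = (p + 7)/(p - 3)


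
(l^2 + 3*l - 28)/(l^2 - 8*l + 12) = (l^2 + 3*l - 28)/(l^2 - 8*l + 12)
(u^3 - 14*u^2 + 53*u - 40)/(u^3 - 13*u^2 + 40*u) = (u - 1)/u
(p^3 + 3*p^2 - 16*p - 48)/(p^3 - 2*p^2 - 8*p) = (p^2 + 7*p + 12)/(p*(p + 2))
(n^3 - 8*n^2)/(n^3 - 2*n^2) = (n - 8)/(n - 2)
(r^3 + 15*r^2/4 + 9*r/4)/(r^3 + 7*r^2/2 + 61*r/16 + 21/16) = 4*r*(r + 3)/(4*r^2 + 11*r + 7)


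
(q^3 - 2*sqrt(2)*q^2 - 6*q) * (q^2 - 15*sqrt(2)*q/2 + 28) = q^5 - 19*sqrt(2)*q^4/2 + 52*q^3 - 11*sqrt(2)*q^2 - 168*q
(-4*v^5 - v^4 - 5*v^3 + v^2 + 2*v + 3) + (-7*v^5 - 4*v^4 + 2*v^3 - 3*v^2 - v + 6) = -11*v^5 - 5*v^4 - 3*v^3 - 2*v^2 + v + 9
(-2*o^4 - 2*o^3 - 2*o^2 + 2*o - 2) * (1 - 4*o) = 8*o^5 + 6*o^4 + 6*o^3 - 10*o^2 + 10*o - 2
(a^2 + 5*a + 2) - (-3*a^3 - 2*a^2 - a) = 3*a^3 + 3*a^2 + 6*a + 2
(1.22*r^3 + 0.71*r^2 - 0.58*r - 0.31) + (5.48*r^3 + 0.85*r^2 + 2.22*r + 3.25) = 6.7*r^3 + 1.56*r^2 + 1.64*r + 2.94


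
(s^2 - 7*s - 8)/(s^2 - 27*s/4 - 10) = 4*(s + 1)/(4*s + 5)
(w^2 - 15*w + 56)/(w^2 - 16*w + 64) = (w - 7)/(w - 8)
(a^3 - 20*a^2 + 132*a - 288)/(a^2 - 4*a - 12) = (a^2 - 14*a + 48)/(a + 2)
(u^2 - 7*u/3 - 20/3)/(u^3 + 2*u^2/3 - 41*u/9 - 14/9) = 3*(3*u^2 - 7*u - 20)/(9*u^3 + 6*u^2 - 41*u - 14)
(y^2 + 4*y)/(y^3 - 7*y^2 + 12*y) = (y + 4)/(y^2 - 7*y + 12)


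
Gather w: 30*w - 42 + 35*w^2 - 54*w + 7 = 35*w^2 - 24*w - 35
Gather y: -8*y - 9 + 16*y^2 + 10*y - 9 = 16*y^2 + 2*y - 18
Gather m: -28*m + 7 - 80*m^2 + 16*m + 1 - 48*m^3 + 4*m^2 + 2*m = -48*m^3 - 76*m^2 - 10*m + 8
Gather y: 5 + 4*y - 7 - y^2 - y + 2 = -y^2 + 3*y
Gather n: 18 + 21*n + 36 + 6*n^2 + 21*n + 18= 6*n^2 + 42*n + 72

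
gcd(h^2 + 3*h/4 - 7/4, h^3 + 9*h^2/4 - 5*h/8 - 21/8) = h^2 + 3*h/4 - 7/4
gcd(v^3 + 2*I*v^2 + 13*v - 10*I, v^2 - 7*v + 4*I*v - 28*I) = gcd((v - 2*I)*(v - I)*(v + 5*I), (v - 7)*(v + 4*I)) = 1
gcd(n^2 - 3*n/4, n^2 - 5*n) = n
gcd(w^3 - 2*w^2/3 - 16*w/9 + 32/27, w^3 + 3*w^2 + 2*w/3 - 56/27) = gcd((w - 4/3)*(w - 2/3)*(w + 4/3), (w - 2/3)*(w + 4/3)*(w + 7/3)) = w^2 + 2*w/3 - 8/9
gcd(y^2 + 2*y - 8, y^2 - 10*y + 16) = y - 2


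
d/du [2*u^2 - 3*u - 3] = 4*u - 3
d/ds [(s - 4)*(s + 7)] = 2*s + 3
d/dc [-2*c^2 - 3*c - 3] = -4*c - 3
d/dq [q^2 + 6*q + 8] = 2*q + 6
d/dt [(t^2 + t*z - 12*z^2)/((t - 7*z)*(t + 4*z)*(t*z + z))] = (-t^2 + 6*t*z - 21*z^2 - 4*z)/(z*(t^4 - 14*t^3*z + 2*t^3 + 49*t^2*z^2 - 28*t^2*z + t^2 + 98*t*z^2 - 14*t*z + 49*z^2))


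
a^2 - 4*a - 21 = (a - 7)*(a + 3)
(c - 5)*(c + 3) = c^2 - 2*c - 15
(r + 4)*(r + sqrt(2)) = r^2 + sqrt(2)*r + 4*r + 4*sqrt(2)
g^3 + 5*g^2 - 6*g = g*(g - 1)*(g + 6)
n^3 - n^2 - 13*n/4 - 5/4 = (n - 5/2)*(n + 1/2)*(n + 1)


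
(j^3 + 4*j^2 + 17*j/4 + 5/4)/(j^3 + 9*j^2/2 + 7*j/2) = (4*j^2 + 12*j + 5)/(2*j*(2*j + 7))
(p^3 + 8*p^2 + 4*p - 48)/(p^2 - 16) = (p^2 + 4*p - 12)/(p - 4)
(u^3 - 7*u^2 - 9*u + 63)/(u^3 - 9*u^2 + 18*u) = (u^2 - 4*u - 21)/(u*(u - 6))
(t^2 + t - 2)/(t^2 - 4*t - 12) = (t - 1)/(t - 6)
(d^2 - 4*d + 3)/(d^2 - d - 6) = (d - 1)/(d + 2)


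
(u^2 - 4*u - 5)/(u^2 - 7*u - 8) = (u - 5)/(u - 8)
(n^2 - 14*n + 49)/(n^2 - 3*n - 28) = (n - 7)/(n + 4)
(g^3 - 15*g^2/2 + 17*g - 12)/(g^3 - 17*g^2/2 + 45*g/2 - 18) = (g - 2)/(g - 3)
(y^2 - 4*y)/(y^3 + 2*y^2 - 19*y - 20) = y/(y^2 + 6*y + 5)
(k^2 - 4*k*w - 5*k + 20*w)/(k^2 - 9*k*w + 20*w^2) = (5 - k)/(-k + 5*w)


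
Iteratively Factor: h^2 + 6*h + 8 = (h + 4)*(h + 2)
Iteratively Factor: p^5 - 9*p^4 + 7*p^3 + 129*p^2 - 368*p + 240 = (p - 3)*(p^4 - 6*p^3 - 11*p^2 + 96*p - 80) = (p - 3)*(p + 4)*(p^3 - 10*p^2 + 29*p - 20) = (p - 3)*(p - 1)*(p + 4)*(p^2 - 9*p + 20) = (p - 5)*(p - 3)*(p - 1)*(p + 4)*(p - 4)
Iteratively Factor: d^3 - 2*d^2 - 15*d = (d)*(d^2 - 2*d - 15) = d*(d - 5)*(d + 3)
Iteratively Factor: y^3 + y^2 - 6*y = (y + 3)*(y^2 - 2*y) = (y - 2)*(y + 3)*(y)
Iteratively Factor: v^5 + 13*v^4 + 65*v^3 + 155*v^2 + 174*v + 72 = (v + 4)*(v^4 + 9*v^3 + 29*v^2 + 39*v + 18) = (v + 3)*(v + 4)*(v^3 + 6*v^2 + 11*v + 6) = (v + 1)*(v + 3)*(v + 4)*(v^2 + 5*v + 6) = (v + 1)*(v + 3)^2*(v + 4)*(v + 2)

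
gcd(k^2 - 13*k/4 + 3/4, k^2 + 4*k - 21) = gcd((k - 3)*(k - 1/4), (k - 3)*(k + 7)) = k - 3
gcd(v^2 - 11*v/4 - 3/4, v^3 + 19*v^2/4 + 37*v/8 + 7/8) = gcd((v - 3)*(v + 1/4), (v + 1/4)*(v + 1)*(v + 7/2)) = v + 1/4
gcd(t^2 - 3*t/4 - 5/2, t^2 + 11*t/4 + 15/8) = t + 5/4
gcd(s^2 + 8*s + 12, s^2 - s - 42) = s + 6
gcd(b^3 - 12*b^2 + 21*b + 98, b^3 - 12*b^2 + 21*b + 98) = b^3 - 12*b^2 + 21*b + 98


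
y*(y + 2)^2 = y^3 + 4*y^2 + 4*y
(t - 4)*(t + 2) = t^2 - 2*t - 8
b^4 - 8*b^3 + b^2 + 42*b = b*(b - 7)*(b - 3)*(b + 2)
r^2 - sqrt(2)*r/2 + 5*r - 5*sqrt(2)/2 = (r + 5)*(r - sqrt(2)/2)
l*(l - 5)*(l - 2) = l^3 - 7*l^2 + 10*l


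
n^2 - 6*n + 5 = (n - 5)*(n - 1)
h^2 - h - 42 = (h - 7)*(h + 6)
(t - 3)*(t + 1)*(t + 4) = t^3 + 2*t^2 - 11*t - 12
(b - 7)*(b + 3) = b^2 - 4*b - 21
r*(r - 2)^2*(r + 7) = r^4 + 3*r^3 - 24*r^2 + 28*r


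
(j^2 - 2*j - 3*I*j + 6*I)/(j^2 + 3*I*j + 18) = (j - 2)/(j + 6*I)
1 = 1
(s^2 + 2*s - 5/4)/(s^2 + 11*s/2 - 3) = (s + 5/2)/(s + 6)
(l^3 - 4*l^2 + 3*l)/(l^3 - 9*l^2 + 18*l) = (l - 1)/(l - 6)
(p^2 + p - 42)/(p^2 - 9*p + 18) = (p + 7)/(p - 3)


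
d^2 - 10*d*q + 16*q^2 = (d - 8*q)*(d - 2*q)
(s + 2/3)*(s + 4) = s^2 + 14*s/3 + 8/3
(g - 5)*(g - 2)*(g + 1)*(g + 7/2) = g^4 - 5*g^3/2 - 18*g^2 + 41*g/2 + 35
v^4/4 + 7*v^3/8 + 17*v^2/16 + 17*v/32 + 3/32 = (v/4 + 1/4)*(v + 1/2)^2*(v + 3/2)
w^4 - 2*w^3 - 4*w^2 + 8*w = w*(w - 2)^2*(w + 2)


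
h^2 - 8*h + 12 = (h - 6)*(h - 2)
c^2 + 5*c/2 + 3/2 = (c + 1)*(c + 3/2)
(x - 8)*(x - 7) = x^2 - 15*x + 56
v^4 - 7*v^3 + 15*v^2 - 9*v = v*(v - 3)^2*(v - 1)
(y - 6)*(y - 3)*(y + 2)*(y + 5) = y^4 - 2*y^3 - 35*y^2 + 36*y + 180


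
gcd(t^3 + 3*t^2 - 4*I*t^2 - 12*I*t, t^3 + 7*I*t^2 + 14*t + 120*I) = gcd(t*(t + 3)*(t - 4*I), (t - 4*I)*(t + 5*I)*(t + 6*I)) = t - 4*I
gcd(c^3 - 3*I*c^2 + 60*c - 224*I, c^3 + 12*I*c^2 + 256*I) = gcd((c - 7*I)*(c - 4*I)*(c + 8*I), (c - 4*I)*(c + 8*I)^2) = c^2 + 4*I*c + 32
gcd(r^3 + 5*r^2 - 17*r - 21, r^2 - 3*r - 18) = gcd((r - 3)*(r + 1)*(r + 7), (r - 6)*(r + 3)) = 1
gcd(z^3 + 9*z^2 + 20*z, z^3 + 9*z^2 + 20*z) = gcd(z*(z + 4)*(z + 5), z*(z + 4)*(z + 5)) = z^3 + 9*z^2 + 20*z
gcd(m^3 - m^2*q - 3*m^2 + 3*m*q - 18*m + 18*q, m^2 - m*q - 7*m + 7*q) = -m + q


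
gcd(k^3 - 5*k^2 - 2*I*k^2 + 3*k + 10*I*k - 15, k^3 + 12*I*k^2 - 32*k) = 1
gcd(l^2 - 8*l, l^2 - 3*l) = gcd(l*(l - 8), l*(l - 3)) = l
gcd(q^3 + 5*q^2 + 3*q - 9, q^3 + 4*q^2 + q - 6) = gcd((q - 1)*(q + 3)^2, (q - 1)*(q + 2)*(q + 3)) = q^2 + 2*q - 3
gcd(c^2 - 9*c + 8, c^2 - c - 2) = 1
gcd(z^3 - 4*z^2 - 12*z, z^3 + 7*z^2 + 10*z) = z^2 + 2*z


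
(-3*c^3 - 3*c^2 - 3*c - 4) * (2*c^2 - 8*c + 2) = -6*c^5 + 18*c^4 + 12*c^3 + 10*c^2 + 26*c - 8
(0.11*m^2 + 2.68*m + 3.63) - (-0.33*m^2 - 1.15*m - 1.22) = 0.44*m^2 + 3.83*m + 4.85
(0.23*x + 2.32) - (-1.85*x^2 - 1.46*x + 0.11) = 1.85*x^2 + 1.69*x + 2.21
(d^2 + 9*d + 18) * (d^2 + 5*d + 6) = d^4 + 14*d^3 + 69*d^2 + 144*d + 108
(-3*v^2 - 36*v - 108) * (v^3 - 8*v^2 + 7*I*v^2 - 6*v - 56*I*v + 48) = -3*v^5 - 12*v^4 - 21*I*v^4 + 198*v^3 - 84*I*v^3 + 936*v^2 + 1260*I*v^2 - 1080*v + 6048*I*v - 5184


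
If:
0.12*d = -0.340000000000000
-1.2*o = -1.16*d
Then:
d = -2.83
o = -2.74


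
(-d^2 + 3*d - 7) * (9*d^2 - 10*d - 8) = -9*d^4 + 37*d^3 - 85*d^2 + 46*d + 56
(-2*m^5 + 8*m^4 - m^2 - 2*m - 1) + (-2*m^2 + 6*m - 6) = -2*m^5 + 8*m^4 - 3*m^2 + 4*m - 7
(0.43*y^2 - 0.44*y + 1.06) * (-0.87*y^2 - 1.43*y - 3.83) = -0.3741*y^4 - 0.2321*y^3 - 1.9399*y^2 + 0.1694*y - 4.0598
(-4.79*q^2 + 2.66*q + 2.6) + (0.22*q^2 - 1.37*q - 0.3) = -4.57*q^2 + 1.29*q + 2.3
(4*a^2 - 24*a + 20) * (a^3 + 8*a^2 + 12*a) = 4*a^5 + 8*a^4 - 124*a^3 - 128*a^2 + 240*a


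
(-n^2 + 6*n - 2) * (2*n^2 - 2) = -2*n^4 + 12*n^3 - 2*n^2 - 12*n + 4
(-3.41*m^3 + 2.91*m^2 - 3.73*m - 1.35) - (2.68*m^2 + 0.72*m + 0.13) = -3.41*m^3 + 0.23*m^2 - 4.45*m - 1.48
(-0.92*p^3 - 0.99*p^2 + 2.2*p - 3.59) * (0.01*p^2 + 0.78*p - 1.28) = -0.0092*p^5 - 0.7275*p^4 + 0.4274*p^3 + 2.9473*p^2 - 5.6162*p + 4.5952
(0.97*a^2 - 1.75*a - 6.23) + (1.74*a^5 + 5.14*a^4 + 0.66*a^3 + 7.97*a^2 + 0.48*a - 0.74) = 1.74*a^5 + 5.14*a^4 + 0.66*a^3 + 8.94*a^2 - 1.27*a - 6.97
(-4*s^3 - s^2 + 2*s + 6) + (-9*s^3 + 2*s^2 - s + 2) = -13*s^3 + s^2 + s + 8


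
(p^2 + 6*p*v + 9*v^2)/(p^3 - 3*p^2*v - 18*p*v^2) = (p + 3*v)/(p*(p - 6*v))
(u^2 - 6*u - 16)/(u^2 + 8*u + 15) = (u^2 - 6*u - 16)/(u^2 + 8*u + 15)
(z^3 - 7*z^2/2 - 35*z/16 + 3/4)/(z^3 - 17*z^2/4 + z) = (z + 3/4)/z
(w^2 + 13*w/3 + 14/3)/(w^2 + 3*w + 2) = (w + 7/3)/(w + 1)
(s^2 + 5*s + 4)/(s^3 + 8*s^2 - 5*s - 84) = (s + 1)/(s^2 + 4*s - 21)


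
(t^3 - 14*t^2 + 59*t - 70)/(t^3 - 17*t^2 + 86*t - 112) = (t - 5)/(t - 8)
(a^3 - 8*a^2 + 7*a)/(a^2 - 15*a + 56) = a*(a - 1)/(a - 8)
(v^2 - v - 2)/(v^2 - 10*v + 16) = (v + 1)/(v - 8)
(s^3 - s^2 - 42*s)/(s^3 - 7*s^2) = (s + 6)/s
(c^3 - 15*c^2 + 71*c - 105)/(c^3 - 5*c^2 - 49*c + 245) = (c - 3)/(c + 7)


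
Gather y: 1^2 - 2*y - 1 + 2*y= 0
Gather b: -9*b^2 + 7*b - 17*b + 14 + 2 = -9*b^2 - 10*b + 16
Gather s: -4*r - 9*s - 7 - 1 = -4*r - 9*s - 8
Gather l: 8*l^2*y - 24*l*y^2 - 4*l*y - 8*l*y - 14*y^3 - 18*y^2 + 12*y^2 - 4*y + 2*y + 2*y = 8*l^2*y + l*(-24*y^2 - 12*y) - 14*y^3 - 6*y^2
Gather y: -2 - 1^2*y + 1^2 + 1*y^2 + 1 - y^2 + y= 0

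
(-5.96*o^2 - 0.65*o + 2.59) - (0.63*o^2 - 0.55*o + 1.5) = -6.59*o^2 - 0.1*o + 1.09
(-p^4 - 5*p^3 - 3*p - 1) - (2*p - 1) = -p^4 - 5*p^3 - 5*p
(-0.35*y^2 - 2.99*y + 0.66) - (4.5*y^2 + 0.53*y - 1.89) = -4.85*y^2 - 3.52*y + 2.55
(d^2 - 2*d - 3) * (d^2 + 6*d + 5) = d^4 + 4*d^3 - 10*d^2 - 28*d - 15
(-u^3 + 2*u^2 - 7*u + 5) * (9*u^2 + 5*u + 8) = -9*u^5 + 13*u^4 - 61*u^3 + 26*u^2 - 31*u + 40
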